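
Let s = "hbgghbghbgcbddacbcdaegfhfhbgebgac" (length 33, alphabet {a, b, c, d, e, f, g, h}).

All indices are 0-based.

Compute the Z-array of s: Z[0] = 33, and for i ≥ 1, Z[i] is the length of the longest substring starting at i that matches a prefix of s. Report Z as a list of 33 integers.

[33, 0, 0, 0, 3, 0, 0, 3, 0, 0, 0, 0, 0, 0, 0, 0, 0, 0, 0, 0, 0, 0, 0, 1, 0, 3, 0, 0, 0, 0, 0, 0, 0]

Z[0]=33
i=1: fresh scan; Z[1]=0
i=2: fresh scan; Z[2]=0
i=3: fresh scan; Z[3]=0
i=4: fresh scan; Z[4]=3 extend→box=[4,7)
i=5: min(r-i=2, Z[1]=0)=0; Z[5]=0
i=6: min(r-i=1, Z[2]=0)=0; Z[6]=0
i=7: fresh scan; Z[7]=3 extend→box=[7,10)
i=8: min(r-i=2, Z[1]=0)=0; Z[8]=0
i=9: min(r-i=1, Z[2]=0)=0; Z[9]=0
i=10: fresh scan; Z[10]=0
i=11: fresh scan; Z[11]=0
i=12: fresh scan; Z[12]=0
i=13: fresh scan; Z[13]=0
i=14: fresh scan; Z[14]=0
i=15: fresh scan; Z[15]=0
i=16: fresh scan; Z[16]=0
i=17: fresh scan; Z[17]=0
i=18: fresh scan; Z[18]=0
i=19: fresh scan; Z[19]=0
i=20: fresh scan; Z[20]=0
i=21: fresh scan; Z[21]=0
i=22: fresh scan; Z[22]=0
i=23: fresh scan; Z[23]=1 extend→box=[23,24)
i=24: fresh scan; Z[24]=0
i=25: fresh scan; Z[25]=3 extend→box=[25,28)
i=26: min(r-i=2, Z[1]=0)=0; Z[26]=0
i=27: min(r-i=1, Z[2]=0)=0; Z[27]=0
i=28: fresh scan; Z[28]=0
i=29: fresh scan; Z[29]=0
i=30: fresh scan; Z[30]=0
i=31: fresh scan; Z[31]=0
i=32: fresh scan; Z[32]=0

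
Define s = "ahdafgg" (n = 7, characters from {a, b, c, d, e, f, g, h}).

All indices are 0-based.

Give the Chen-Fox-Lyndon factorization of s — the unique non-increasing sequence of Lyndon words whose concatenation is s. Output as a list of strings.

emit factor 1: 'ahd' (i=0, period=3)
emit factor 2: 'afgg' (i=3, period=4)

["ahd", "afgg"]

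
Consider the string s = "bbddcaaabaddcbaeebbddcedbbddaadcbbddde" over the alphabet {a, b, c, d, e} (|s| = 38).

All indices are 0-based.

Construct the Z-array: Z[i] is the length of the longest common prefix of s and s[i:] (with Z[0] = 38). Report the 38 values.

[38, 1, 0, 0, 0, 0, 0, 0, 1, 0, 0, 0, 0, 1, 0, 0, 0, 5, 1, 0, 0, 0, 0, 0, 4, 1, 0, 0, 0, 0, 0, 0, 4, 1, 0, 0, 0, 0]

Z[0]=38
i=1: i≥r, start 0; Z[1]=1 scan→box=[1,2)
i=2: i≥r, start 0; Z[2]=0
i=3: i≥r, start 0; Z[3]=0
i=4: i≥r, start 0; Z[4]=0
i=5: i≥r, start 0; Z[5]=0
i=6: i≥r, start 0; Z[6]=0
i=7: i≥r, start 0; Z[7]=0
i=8: i≥r, start 0; Z[8]=1 scan→box=[8,9)
i=9: i≥r, start 0; Z[9]=0
i=10: i≥r, start 0; Z[10]=0
i=11: i≥r, start 0; Z[11]=0
i=12: i≥r, start 0; Z[12]=0
i=13: i≥r, start 0; Z[13]=1 scan→box=[13,14)
i=14: i≥r, start 0; Z[14]=0
i=15: i≥r, start 0; Z[15]=0
i=16: i≥r, start 0; Z[16]=0
i=17: i≥r, start 0; Z[17]=5 scan→box=[17,22)
i=18: min(r-i=4, Z[1]=1)=1; Z[18]=1
i=19: min(r-i=3, Z[2]=0)=0; Z[19]=0
i=20: min(r-i=2, Z[3]=0)=0; Z[20]=0
i=21: min(r-i=1, Z[4]=0)=0; Z[21]=0
i=22: i≥r, start 0; Z[22]=0
i=23: i≥r, start 0; Z[23]=0
i=24: i≥r, start 0; Z[24]=4 scan→box=[24,28)
i=25: min(r-i=3, Z[1]=1)=1; Z[25]=1
i=26: min(r-i=2, Z[2]=0)=0; Z[26]=0
i=27: min(r-i=1, Z[3]=0)=0; Z[27]=0
i=28: i≥r, start 0; Z[28]=0
i=29: i≥r, start 0; Z[29]=0
i=30: i≥r, start 0; Z[30]=0
i=31: i≥r, start 0; Z[31]=0
i=32: i≥r, start 0; Z[32]=4 scan→box=[32,36)
i=33: min(r-i=3, Z[1]=1)=1; Z[33]=1
i=34: min(r-i=2, Z[2]=0)=0; Z[34]=0
i=35: min(r-i=1, Z[3]=0)=0; Z[35]=0
i=36: i≥r, start 0; Z[36]=0
i=37: i≥r, start 0; Z[37]=0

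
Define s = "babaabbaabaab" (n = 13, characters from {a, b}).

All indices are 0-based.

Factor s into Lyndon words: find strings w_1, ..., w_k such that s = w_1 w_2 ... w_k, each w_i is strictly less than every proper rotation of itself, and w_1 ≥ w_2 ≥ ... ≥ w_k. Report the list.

emit factor 1: 'b' (i=0, period=1)
emit factor 2: 'ab' (i=1, period=2)
emit factor 3: 'aabb' (i=3, period=4)
emit factor 4: 'aab' (i=7, period=3)
emit factor 5: 'aab' (i=10, period=3)

["b", "ab", "aabb", "aab", "aab"]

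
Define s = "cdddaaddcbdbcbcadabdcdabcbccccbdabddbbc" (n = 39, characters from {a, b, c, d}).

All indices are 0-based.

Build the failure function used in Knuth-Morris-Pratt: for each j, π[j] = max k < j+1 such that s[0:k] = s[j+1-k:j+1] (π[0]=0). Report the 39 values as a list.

π[0] = 0
j=1 s[j]='d': π[1]=0 (border '')
j=2 s[j]='d': π[2]=0 (border '')
j=3 s[j]='d': π[3]=0 (border '')
j=4 s[j]='a': π[4]=0 (border '')
j=5 s[j]='a': π[5]=0 (border '')
j=6 s[j]='d': π[6]=0 (border '')
j=7 s[j]='d': π[7]=0 (border '')
j=8 s[j]='c': π[8]=1 (border 'c')
j=9 s[j]='b': k: 1→0; π[9]=0 (border '')
j=10 s[j]='d': π[10]=0 (border '')
j=11 s[j]='b': π[11]=0 (border '')
j=12 s[j]='c': π[12]=1 (border 'c')
j=13 s[j]='b': k: 1→0; π[13]=0 (border '')
j=14 s[j]='c': π[14]=1 (border 'c')
j=15 s[j]='a': k: 1→0; π[15]=0 (border '')
j=16 s[j]='d': π[16]=0 (border '')
j=17 s[j]='a': π[17]=0 (border '')
j=18 s[j]='b': π[18]=0 (border '')
j=19 s[j]='d': π[19]=0 (border '')
j=20 s[j]='c': π[20]=1 (border 'c')
j=21 s[j]='d': π[21]=2 (border 'cd')
j=22 s[j]='a': k: 2→0; π[22]=0 (border '')
j=23 s[j]='b': π[23]=0 (border '')
j=24 s[j]='c': π[24]=1 (border 'c')
j=25 s[j]='b': k: 1→0; π[25]=0 (border '')
j=26 s[j]='c': π[26]=1 (border 'c')
j=27 s[j]='c': k: 1→0; π[27]=1 (border 'c')
j=28 s[j]='c': k: 1→0; π[28]=1 (border 'c')
j=29 s[j]='c': k: 1→0; π[29]=1 (border 'c')
j=30 s[j]='b': k: 1→0; π[30]=0 (border '')
j=31 s[j]='d': π[31]=0 (border '')
j=32 s[j]='a': π[32]=0 (border '')
j=33 s[j]='b': π[33]=0 (border '')
j=34 s[j]='d': π[34]=0 (border '')
j=35 s[j]='d': π[35]=0 (border '')
j=36 s[j]='b': π[36]=0 (border '')
j=37 s[j]='b': π[37]=0 (border '')
j=38 s[j]='c': π[38]=1 (border 'c')

[0, 0, 0, 0, 0, 0, 0, 0, 1, 0, 0, 0, 1, 0, 1, 0, 0, 0, 0, 0, 1, 2, 0, 0, 1, 0, 1, 1, 1, 1, 0, 0, 0, 0, 0, 0, 0, 0, 1]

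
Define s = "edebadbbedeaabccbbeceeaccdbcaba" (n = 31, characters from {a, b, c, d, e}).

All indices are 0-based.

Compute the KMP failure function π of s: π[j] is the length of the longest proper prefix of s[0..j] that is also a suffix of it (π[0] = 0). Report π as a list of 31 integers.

π[0] = 0
j=1 s[j]='d': π[1]=0 (border '')
j=2 s[j]='e': π[2]=1 (border 'e')
j=3 s[j]='b': k: 1→0; π[3]=0 (border '')
j=4 s[j]='a': π[4]=0 (border '')
j=5 s[j]='d': π[5]=0 (border '')
j=6 s[j]='b': π[6]=0 (border '')
j=7 s[j]='b': π[7]=0 (border '')
j=8 s[j]='e': π[8]=1 (border 'e')
j=9 s[j]='d': π[9]=2 (border 'ed')
j=10 s[j]='e': π[10]=3 (border 'ede')
j=11 s[j]='a': k: 3→1→0; π[11]=0 (border '')
j=12 s[j]='a': π[12]=0 (border '')
j=13 s[j]='b': π[13]=0 (border '')
j=14 s[j]='c': π[14]=0 (border '')
j=15 s[j]='c': π[15]=0 (border '')
j=16 s[j]='b': π[16]=0 (border '')
j=17 s[j]='b': π[17]=0 (border '')
j=18 s[j]='e': π[18]=1 (border 'e')
j=19 s[j]='c': k: 1→0; π[19]=0 (border '')
j=20 s[j]='e': π[20]=1 (border 'e')
j=21 s[j]='e': k: 1→0; π[21]=1 (border 'e')
j=22 s[j]='a': k: 1→0; π[22]=0 (border '')
j=23 s[j]='c': π[23]=0 (border '')
j=24 s[j]='c': π[24]=0 (border '')
j=25 s[j]='d': π[25]=0 (border '')
j=26 s[j]='b': π[26]=0 (border '')
j=27 s[j]='c': π[27]=0 (border '')
j=28 s[j]='a': π[28]=0 (border '')
j=29 s[j]='b': π[29]=0 (border '')
j=30 s[j]='a': π[30]=0 (border '')

[0, 0, 1, 0, 0, 0, 0, 0, 1, 2, 3, 0, 0, 0, 0, 0, 0, 0, 1, 0, 1, 1, 0, 0, 0, 0, 0, 0, 0, 0, 0]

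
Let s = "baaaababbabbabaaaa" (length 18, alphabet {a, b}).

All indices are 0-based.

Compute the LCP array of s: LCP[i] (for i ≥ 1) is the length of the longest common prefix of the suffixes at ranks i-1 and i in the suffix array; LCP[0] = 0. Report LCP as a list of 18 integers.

[0, 1, 2, 3, 4, 3, 2, 1, 3, 2, 5, 0, 5, 2, 3, 6, 1, 4]

sorted suffixes:
  #0 SA[0]=17  'a'
  #1 SA[1]=16  'aa'
  #2 SA[2]=15  'aaa'
  #3 SA[3]=14  'aaaa'
  #4 SA[4]=1  'aaaababbabbabaaaa'
  #5 SA[5]=2  'aaababbabbabaaaa'
  #6 SA[6]=3  'aababbabbabaaaa'
  #7 SA[7]=12  'abaaaa'
  #8 SA[8]=4  'ababbabbabaaaa'
  #9 SA[9]=9  'abbabaaaa'
  #10 SA[10]=6  'abbabbabaaaa'
  #11 SA[11]=13  'baaaa'
  #12 SA[12]=0  'baaaababbabbabaaaa'
  #13 SA[13]=11  'babaaaa'
  #14 SA[14]=8  'babbabaaaa'
  #15 SA[15]=5  'babbabbabaaaa'
  #16 SA[16]=10  'bbabaaaa'
  #17 SA[17]=7  'bbabbabaaaa'

SA = [17, 16, 15, 14, 1, 2, 3, 12, 4, 9, 6, 13, 0, 11, 8, 5, 10, 7]
i: (SA[i-1],SA[i]) lcp shared
  1: (17,16) 1 'a'
  2: (16,15) 2 'aa'
  3: (15,14) 3 'aaa'
  4: (14,1) 4 'aaaa'
  5: (1,2) 3 'aaa'
  6: (2,3) 2 'aa'
  7: (3,12) 1 'a'
  8: (12,4) 3 'aba'
  9: (4,9) 2 'ab'
  10: (9,6) 5 'abbab'
  11: (6,13) 0 ''
  12: (13,0) 5 'baaaa'
  13: (0,11) 2 'ba'
  14: (11,8) 3 'bab'
  15: (8,5) 6 'babbab'
  16: (5,10) 1 'b'
  17: (10,7) 4 'bbab'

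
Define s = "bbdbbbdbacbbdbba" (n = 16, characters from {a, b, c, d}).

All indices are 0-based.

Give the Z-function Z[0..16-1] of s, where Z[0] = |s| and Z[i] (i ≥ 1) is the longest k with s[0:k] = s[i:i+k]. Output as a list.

Z[0]=16
i=1: i≥r, start 0; Z[1]=1 extend→box=[1,2)
i=2: i≥r, start 0; Z[2]=0
i=3: i≥r, start 0; Z[3]=2 extend→box=[3,5)
i=4: min(r-i=1, Z[1]=1)=1; Z[4]=4 extend→box=[4,8)
i=5: min(r-i=3, Z[1]=1)=1; Z[5]=1
i=6: min(r-i=2, Z[2]=0)=0; Z[6]=0
i=7: min(r-i=1, Z[3]=2)=1; Z[7]=1
i=8: i≥r, start 0; Z[8]=0
i=9: i≥r, start 0; Z[9]=0
i=10: i≥r, start 0; Z[10]=5 extend→box=[10,15)
i=11: min(r-i=4, Z[1]=1)=1; Z[11]=1
i=12: min(r-i=3, Z[2]=0)=0; Z[12]=0
i=13: min(r-i=2, Z[3]=2)=2; Z[13]=2
i=14: min(r-i=1, Z[4]=4)=1; Z[14]=1
i=15: i≥r, start 0; Z[15]=0

[16, 1, 0, 2, 4, 1, 0, 1, 0, 0, 5, 1, 0, 2, 1, 0]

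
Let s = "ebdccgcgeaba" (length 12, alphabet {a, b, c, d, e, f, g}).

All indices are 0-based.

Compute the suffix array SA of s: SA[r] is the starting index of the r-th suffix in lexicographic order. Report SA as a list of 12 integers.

[11, 9, 10, 1, 3, 4, 6, 2, 8, 0, 5, 7]

rank→(start, suffix):
  0 → (11, 'a')
  1 → (9, 'aba')
  2 → (10, 'ba')
  3 → (1, 'bdccgcgeaba')
  4 → (3, 'ccgcgeaba')
  5 → (4, 'cgcgeaba')
  6 → (6, 'cgeaba')
  7 → (2, 'dccgcgeaba')
  8 → (8, 'eaba')
  9 → (0, 'ebdccgcgeaba')
  10 → (5, 'gcgeaba')
  11 → (7, 'geaba')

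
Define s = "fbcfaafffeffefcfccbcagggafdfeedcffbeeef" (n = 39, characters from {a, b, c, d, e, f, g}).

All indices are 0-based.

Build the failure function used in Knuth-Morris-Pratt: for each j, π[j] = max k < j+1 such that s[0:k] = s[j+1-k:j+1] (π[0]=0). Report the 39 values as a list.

[0, 0, 0, 1, 0, 0, 1, 1, 1, 0, 1, 1, 0, 1, 0, 1, 0, 0, 0, 0, 0, 0, 0, 0, 0, 1, 0, 1, 0, 0, 0, 0, 1, 1, 2, 0, 0, 0, 1]

π[0] = 0
j=1 s[j]='b': π[1]=0 (border '')
j=2 s[j]='c': π[2]=0 (border '')
j=3 s[j]='f': π[3]=1 (border 'f')
j=4 s[j]='a': k: 1→0; π[4]=0 (border '')
j=5 s[j]='a': π[5]=0 (border '')
j=6 s[j]='f': π[6]=1 (border 'f')
j=7 s[j]='f': k: 1→0; π[7]=1 (border 'f')
j=8 s[j]='f': k: 1→0; π[8]=1 (border 'f')
j=9 s[j]='e': k: 1→0; π[9]=0 (border '')
j=10 s[j]='f': π[10]=1 (border 'f')
j=11 s[j]='f': k: 1→0; π[11]=1 (border 'f')
j=12 s[j]='e': k: 1→0; π[12]=0 (border '')
j=13 s[j]='f': π[13]=1 (border 'f')
j=14 s[j]='c': k: 1→0; π[14]=0 (border '')
j=15 s[j]='f': π[15]=1 (border 'f')
j=16 s[j]='c': k: 1→0; π[16]=0 (border '')
j=17 s[j]='c': π[17]=0 (border '')
j=18 s[j]='b': π[18]=0 (border '')
j=19 s[j]='c': π[19]=0 (border '')
j=20 s[j]='a': π[20]=0 (border '')
j=21 s[j]='g': π[21]=0 (border '')
j=22 s[j]='g': π[22]=0 (border '')
j=23 s[j]='g': π[23]=0 (border '')
j=24 s[j]='a': π[24]=0 (border '')
j=25 s[j]='f': π[25]=1 (border 'f')
j=26 s[j]='d': k: 1→0; π[26]=0 (border '')
j=27 s[j]='f': π[27]=1 (border 'f')
j=28 s[j]='e': k: 1→0; π[28]=0 (border '')
j=29 s[j]='e': π[29]=0 (border '')
j=30 s[j]='d': π[30]=0 (border '')
j=31 s[j]='c': π[31]=0 (border '')
j=32 s[j]='f': π[32]=1 (border 'f')
j=33 s[j]='f': k: 1→0; π[33]=1 (border 'f')
j=34 s[j]='b': π[34]=2 (border 'fb')
j=35 s[j]='e': k: 2→0; π[35]=0 (border '')
j=36 s[j]='e': π[36]=0 (border '')
j=37 s[j]='e': π[37]=0 (border '')
j=38 s[j]='f': π[38]=1 (border 'f')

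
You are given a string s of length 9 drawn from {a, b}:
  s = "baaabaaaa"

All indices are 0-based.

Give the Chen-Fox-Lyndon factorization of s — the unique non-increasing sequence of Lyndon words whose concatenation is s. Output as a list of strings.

emit factor 1: 'b' (i=0, period=1)
emit factor 2: 'aaab' (i=1, period=4)
emit factor 3: 'a' (i=5, period=1)
emit factor 4: 'a' (i=6, period=1)
emit factor 5: 'a' (i=7, period=1)
emit factor 6: 'a' (i=8, period=1)

["b", "aaab", "a", "a", "a", "a"]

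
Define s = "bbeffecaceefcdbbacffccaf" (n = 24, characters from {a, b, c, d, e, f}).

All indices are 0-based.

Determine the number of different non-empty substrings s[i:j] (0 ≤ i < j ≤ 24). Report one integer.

276

rank→(start, suffix):
  0 → (7, 'aceefcdbbacffccaf')
  1 → (16, 'acffccaf')
  2 → (22, 'af')
  3 → (15, 'bacffccaf')
  4 → (14, 'bbacffccaf')
  5 → (0, 'bbeffecaceefcdbbacffccaf')
  6 → (1, 'beffecaceefcdbbacffccaf')
  7 → (6, 'caceefcdbbacffccaf')
  8 → (21, 'caf')
  9 → (20, 'ccaf')
  10 → (12, 'cdbbacffccaf')
  11 → (8, 'ceefcdbbacffccaf')
  12 → (17, 'cffccaf')
  13 → (13, 'dbbacffccaf')
  14 → (5, 'ecaceefcdbbacffccaf')
  15 → (9, 'eefcdbbacffccaf')
  16 → (10, 'efcdbbacffccaf')
  17 → (2, 'effecaceefcdbbacffccaf')
  18 → (23, 'f')
  19 → (19, 'fccaf')
  20 → (11, 'fcdbbacffccaf')
  21 → (4, 'fecaceefcdbbacffccaf')
  22 → (18, 'ffccaf')
  23 → (3, 'ffecaceefcdbbacffccaf')

SA = [7, 16, 22, 15, 14, 0, 1, 6, 21, 20, 12, 8, 17, 13, 5, 9, 10, 2, 23, 19, 11, 4, 18, 3]
rank  pair      lcp
   1  s[7:],s[16:]  2  'ac'
   2  s[16:],s[22:]  1  'a'
   3  s[22:],s[15:]  0  ''
   4  s[15:],s[14:]  1  'b'
   5  s[14:],s[0:]  2  'bb'
   6  s[0:],s[1:]  1  'b'
   7  s[1:],s[6:]  0  ''
   8  s[6:],s[21:]  2  'ca'
   9  s[21:],s[20:]  1  'c'
  10  s[20:],s[12:]  1  'c'
  11  s[12:],s[8:]  1  'c'
  12  s[8:],s[17:]  1  'c'
  13  s[17:],s[13:]  0  ''
  14  s[13:],s[5:]  0  ''
  15  s[5:],s[9:]  1  'e'
  16  s[9:],s[10:]  1  'e'
  17  s[10:],s[2:]  2  'ef'
  18  s[2:],s[23:]  0  ''
  19  s[23:],s[19:]  1  'f'
  20  s[19:],s[11:]  2  'fc'
  21  s[11:],s[4:]  1  'f'
  22  s[4:],s[18:]  1  'f'
  23  s[18:],s[3:]  2  'ff'

n(n+1)/2 = 24·25/2 = 300
Σ LCP = 0 + 2 + 1 + 0 + 1 + 2 + 1 + 0 + 2 + 1 + 1 + 1 + 1 + 0 + 0 + 1 + 1 + 2 + 0 + 1 + 2 + 1 + 1 + 2 = 24
distinct = 300 − 24 = 276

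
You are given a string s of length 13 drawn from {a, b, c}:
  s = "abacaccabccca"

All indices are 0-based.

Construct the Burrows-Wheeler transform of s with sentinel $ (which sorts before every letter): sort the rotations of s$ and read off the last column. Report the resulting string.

rank  rotation        last
    0  $abacaccabccca  a
    1  a$abacaccabccc  c
    2  abacaccabccca$  $
    3  abccca$abacacc  c
    4  acaccabccca$ab  b
    5  accabccca$abac  c
    6  bacaccabccca$a  a
    7  bccca$abacacca  a
    8  ca$abacaccabcc  c
    9  cabccca$abacac  c
   10  caccabccca$aba  a
   11  cca$abacaccabc  c
   12  ccabccca$abaca  a
   13  ccca$abacaccab  b

ac$cbcaaccacab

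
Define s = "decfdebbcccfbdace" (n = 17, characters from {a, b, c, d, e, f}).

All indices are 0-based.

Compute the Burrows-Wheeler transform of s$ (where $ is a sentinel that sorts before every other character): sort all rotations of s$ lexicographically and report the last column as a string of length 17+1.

rank  rotation            last
    0  $decfdebbcccfbdace  e
    1  ace$decfdebbcccfbd  d
    2  bbcccfbdace$decfde  e
    3  bcccfbdace$decfdeb  b
    4  bdace$decfdebbcccf  f
    5  cccfbdace$decfdebb  b
    6  ccfbdace$decfdebbc  c
    7  ce$decfdebbcccfbda  a
    8  cfbdace$decfdebbcc  c
    9  cfdebbcccfbdace$de  e
   10  dace$decfdebbcccfb  b
   11  debbcccfbdace$decf  f
   12  decfdebbcccfbdace$  $
   13  e$decfdebbcccfbdac  c
   14  ebbcccfbdace$decfd  d
   15  ecfdebbcccfbdace$d  d
   16  fbdace$decfdebbccc  c
   17  fdebbcccfbdace$dec  c

edebfbcacebf$cddcc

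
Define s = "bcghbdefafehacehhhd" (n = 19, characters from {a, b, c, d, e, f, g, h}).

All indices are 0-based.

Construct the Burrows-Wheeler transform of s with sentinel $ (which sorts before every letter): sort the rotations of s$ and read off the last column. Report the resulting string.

rank  rotation              last
    0  $bcghbdefafehacehhhd  d
    1  acehhhd$bcghbdefafeh  h
    2  afehacehhhd$bcghbdef  f
    3  bcghbdefafehacehhhd$  $
    4  bdefafehacehhhd$bcgh  h
    5  cehhhd$bcghbdefafeha  a
    6  cghbdefafehacehhhd$b  b
    7  d$bcghbdefafehacehhh  h
    8  defafehacehhhd$bcghb  b
    9  efafehacehhhd$bcghbd  d
   10  ehacehhhd$bcghbdefaf  f
   11  ehhhd$bcghbdefafehac  c
   12  fafehacehhhd$bcghbde  e
   13  fehacehhhd$bcghbdefa  a
   14  ghbdefafehacehhhd$bc  c
   15  hacehhhd$bcghbdefafe  e
   16  hbdefafehacehhhd$bcg  g
   17  hd$bcghbdefafehacehh  h
   18  hhd$bcghbdefafehaceh  h
   19  hhhd$bcghbdefafehace  e

dhf$habhbdfceaceghhe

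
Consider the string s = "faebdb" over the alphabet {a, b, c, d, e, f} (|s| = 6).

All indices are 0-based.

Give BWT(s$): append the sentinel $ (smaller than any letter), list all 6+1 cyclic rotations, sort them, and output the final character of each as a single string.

rank  rotation last
    0  $faebdb  b
    1  aebdb$f  f
    2  b$faebd  d
    3  bdb$fae  e
    4  db$faeb  b
    5  ebdb$fa  a
    6  faebdb$  $

bfdeba$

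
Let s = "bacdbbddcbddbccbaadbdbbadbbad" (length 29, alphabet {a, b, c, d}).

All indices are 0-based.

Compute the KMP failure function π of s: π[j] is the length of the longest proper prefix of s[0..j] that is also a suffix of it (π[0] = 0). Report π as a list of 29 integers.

[0, 0, 0, 0, 1, 1, 0, 0, 0, 1, 0, 0, 1, 0, 0, 1, 2, 0, 0, 1, 0, 1, 1, 2, 0, 1, 1, 2, 0]

π[0] = 0
j=1 s[j]='a': π[1]=0 (border '')
j=2 s[j]='c': π[2]=0 (border '')
j=3 s[j]='d': π[3]=0 (border '')
j=4 s[j]='b': π[4]=1 (border 'b')
j=5 s[j]='b': k: 1→0; π[5]=1 (border 'b')
j=6 s[j]='d': k: 1→0; π[6]=0 (border '')
j=7 s[j]='d': π[7]=0 (border '')
j=8 s[j]='c': π[8]=0 (border '')
j=9 s[j]='b': π[9]=1 (border 'b')
j=10 s[j]='d': k: 1→0; π[10]=0 (border '')
j=11 s[j]='d': π[11]=0 (border '')
j=12 s[j]='b': π[12]=1 (border 'b')
j=13 s[j]='c': k: 1→0; π[13]=0 (border '')
j=14 s[j]='c': π[14]=0 (border '')
j=15 s[j]='b': π[15]=1 (border 'b')
j=16 s[j]='a': π[16]=2 (border 'ba')
j=17 s[j]='a': k: 2→0; π[17]=0 (border '')
j=18 s[j]='d': π[18]=0 (border '')
j=19 s[j]='b': π[19]=1 (border 'b')
j=20 s[j]='d': k: 1→0; π[20]=0 (border '')
j=21 s[j]='b': π[21]=1 (border 'b')
j=22 s[j]='b': k: 1→0; π[22]=1 (border 'b')
j=23 s[j]='a': π[23]=2 (border 'ba')
j=24 s[j]='d': k: 2→0; π[24]=0 (border '')
j=25 s[j]='b': π[25]=1 (border 'b')
j=26 s[j]='b': k: 1→0; π[26]=1 (border 'b')
j=27 s[j]='a': π[27]=2 (border 'ba')
j=28 s[j]='d': k: 2→0; π[28]=0 (border '')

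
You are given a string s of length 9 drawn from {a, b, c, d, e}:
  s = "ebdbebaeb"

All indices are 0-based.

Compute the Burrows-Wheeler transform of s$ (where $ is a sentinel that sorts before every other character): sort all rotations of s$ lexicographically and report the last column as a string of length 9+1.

rank  rotation    last
    0  $ebdbebaeb  b
    1  aeb$ebdbeb  b
    2  b$ebdbebae  e
    3  baeb$ebdbe  e
    4  bdbebaeb$e  e
    5  bebaeb$ebd  d
    6  dbebaeb$eb  b
    7  eb$ebdbeba  a
    8  ebaeb$ebdb  b
    9  ebdbebaeb$  $

bbeeedbab$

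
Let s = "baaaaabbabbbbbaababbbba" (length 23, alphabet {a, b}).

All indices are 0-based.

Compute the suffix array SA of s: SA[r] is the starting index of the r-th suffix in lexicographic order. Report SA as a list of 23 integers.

rank | idx | suffix
   0 |  22 | a
   1 |   1 | aaaaabbabbbbbaababbbba
   2 |   2 | aaaabbabbbbbaababbbba
   3 |   3 | aaabbabbbbbaababbbba
   4 |  14 | aababbbba
   5 |   4 | aabbabbbbbaababbbba
   6 |  15 | ababbbba
   7 |   5 | abbabbbbbaababbbba
   8 |  17 | abbbba
   9 |   8 | abbbbbaababbbba
  10 |  21 | ba
  11 |   0 | baaaaabbabbbbbaababbbba
  12 |  13 | baababbbba
  13 |  16 | babbbba
  14 |   7 | babbbbbaababbbba
  15 |  20 | bba
  16 |  12 | bbaababbbba
  17 |   6 | bbabbbbbaababbbba
  18 |  19 | bbba
  19 |  11 | bbbaababbbba
  20 |  18 | bbbba
  21 |  10 | bbbbaababbbba
  22 |   9 | bbbbbaababbbba

[22, 1, 2, 3, 14, 4, 15, 5, 17, 8, 21, 0, 13, 16, 7, 20, 12, 6, 19, 11, 18, 10, 9]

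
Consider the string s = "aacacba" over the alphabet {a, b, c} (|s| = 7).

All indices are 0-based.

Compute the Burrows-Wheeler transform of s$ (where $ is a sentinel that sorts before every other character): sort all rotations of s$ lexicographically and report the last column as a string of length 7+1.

rank  rotation  last
    0  $aacacba  a
    1  a$aacacb  b
    2  aacacba$  $
    3  acacba$a  a
    4  acba$aac  c
    5  ba$aacac  c
    6  cacba$aa  a
    7  cba$aaca  a

ab$accaa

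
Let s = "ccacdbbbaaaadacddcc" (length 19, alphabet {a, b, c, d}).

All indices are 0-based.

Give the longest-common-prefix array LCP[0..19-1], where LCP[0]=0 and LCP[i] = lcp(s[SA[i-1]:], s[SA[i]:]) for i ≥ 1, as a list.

[0, 3, 2, 1, 3, 1, 0, 1, 2, 0, 1, 1, 2, 1, 2, 0, 1, 1, 1]

rank | idx | suffix
   0 |   8 | aaaadacddcc
   1 |   9 | aaadacddcc
   2 |  10 | aadacddcc
   3 |   2 | acdbbbaaaadacddcc
   4 |  13 | acddcc
   5 |  11 | adacddcc
   6 |   7 | baaaadacddcc
   7 |   6 | bbaaaadacddcc
   8 |   5 | bbbaaaadacddcc
   9 |  18 | c
  10 |   1 | cacdbbbaaaadacddcc
  11 |  17 | cc
  12 |   0 | ccacdbbbaaaadacddcc
  13 |   3 | cdbbbaaaadacddcc
  14 |  14 | cddcc
  15 |  12 | dacddcc
  16 |   4 | dbbbaaaadacddcc
  17 |  16 | dcc
  18 |  15 | ddcc

SA = [8, 9, 10, 2, 13, 11, 7, 6, 5, 18, 1, 17, 0, 3, 14, 12, 4, 16, 15]
i: (SA[i-1],SA[i]) lcp shared
  1: (8,9) 3 'aaa'
  2: (9,10) 2 'aa'
  3: (10,2) 1 'a'
  4: (2,13) 3 'acd'
  5: (13,11) 1 'a'
  6: (11,7) 0 ''
  7: (7,6) 1 'b'
  8: (6,5) 2 'bb'
  9: (5,18) 0 ''
  10: (18,1) 1 'c'
  11: (1,17) 1 'c'
  12: (17,0) 2 'cc'
  13: (0,3) 1 'c'
  14: (3,14) 2 'cd'
  15: (14,12) 0 ''
  16: (12,4) 1 'd'
  17: (4,16) 1 'd'
  18: (16,15) 1 'd'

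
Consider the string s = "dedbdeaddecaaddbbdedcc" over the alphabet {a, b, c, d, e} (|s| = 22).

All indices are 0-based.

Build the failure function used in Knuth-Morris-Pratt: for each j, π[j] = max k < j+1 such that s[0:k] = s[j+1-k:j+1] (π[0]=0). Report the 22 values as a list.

π[0] = 0
j=1 s[j]='e': π[1]=0 (border '')
j=2 s[j]='d': π[2]=1 (border 'd')
j=3 s[j]='b': k: 1→0; π[3]=0 (border '')
j=4 s[j]='d': π[4]=1 (border 'd')
j=5 s[j]='e': π[5]=2 (border 'de')
j=6 s[j]='a': k: 2→0; π[6]=0 (border '')
j=7 s[j]='d': π[7]=1 (border 'd')
j=8 s[j]='d': k: 1→0; π[8]=1 (border 'd')
j=9 s[j]='e': π[9]=2 (border 'de')
j=10 s[j]='c': k: 2→0; π[10]=0 (border '')
j=11 s[j]='a': π[11]=0 (border '')
j=12 s[j]='a': π[12]=0 (border '')
j=13 s[j]='d': π[13]=1 (border 'd')
j=14 s[j]='d': k: 1→0; π[14]=1 (border 'd')
j=15 s[j]='b': k: 1→0; π[15]=0 (border '')
j=16 s[j]='b': π[16]=0 (border '')
j=17 s[j]='d': π[17]=1 (border 'd')
j=18 s[j]='e': π[18]=2 (border 'de')
j=19 s[j]='d': π[19]=3 (border 'ded')
j=20 s[j]='c': k: 3→1→0; π[20]=0 (border '')
j=21 s[j]='c': π[21]=0 (border '')

[0, 0, 1, 0, 1, 2, 0, 1, 1, 2, 0, 0, 0, 1, 1, 0, 0, 1, 2, 3, 0, 0]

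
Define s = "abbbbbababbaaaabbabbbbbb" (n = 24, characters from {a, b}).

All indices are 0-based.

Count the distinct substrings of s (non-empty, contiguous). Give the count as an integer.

233

rank | idx | suffix
   0 |  11 | aaaabbabbbbbb
   1 |  12 | aaabbabbbbbb
   2 |  13 | aabbabbbbbb
   3 |   6 | ababbaaaabbabbbbbb
   4 |   8 | abbaaaabbabbbbbb
   5 |  14 | abbabbbbbb
   6 |   0 | abbbbbababbaaaabbabbbbbb
   7 |  17 | abbbbbb
   8 |  23 | b
   9 |  10 | baaaabbabbbbbb
  10 |   5 | bababbaaaabbabbbbbb
  11 |   7 | babbaaaabbabbbbbb
  12 |  16 | babbbbbb
  13 |  22 | bb
  14 |   9 | bbaaaabbabbbbbb
  15 |   4 | bbababbaaaabbabbbbbb
  16 |  15 | bbabbbbbb
  17 |  21 | bbb
  18 |   3 | bbbababbaaaabbabbbbbb
  19 |  20 | bbbb
  20 |   2 | bbbbababbaaaabbabbbbbb
  21 |  19 | bbbbb
  22 |   1 | bbbbbababbaaaabbabbbbbb
  23 |  18 | bbbbbb

SA = [11, 12, 13, 6, 8, 14, 0, 17, 23, 10, 5, 7, 16, 22, 9, 4, 15, 21, 3, 20, 2, 19, 1, 18]
rank  pair      lcp
   1  s[11:],s[12:]  3  'aaa'
   2  s[12:],s[13:]  2  'aa'
   3  s[13:],s[6:]  1  'a'
   4  s[6:],s[8:]  2  'ab'
   5  s[8:],s[14:]  4  'abba'
   6  s[14:],s[0:]  3  'abb'
   7  s[0:],s[17:]  6  'abbbbb'
   8  s[17:],s[23:]  0  ''
   9  s[23:],s[10:]  1  'b'
  10  s[10:],s[5:]  2  'ba'
  11  s[5:],s[7:]  3  'bab'
  12  s[7:],s[16:]  4  'babb'
  13  s[16:],s[22:]  1  'b'
  14  s[22:],s[9:]  2  'bb'
  15  s[9:],s[4:]  3  'bba'
  16  s[4:],s[15:]  4  'bbab'
  17  s[15:],s[21:]  2  'bb'
  18  s[21:],s[3:]  3  'bbb'
  19  s[3:],s[20:]  3  'bbb'
  20  s[20:],s[2:]  4  'bbbb'
  21  s[2:],s[19:]  4  'bbbb'
  22  s[19:],s[1:]  5  'bbbbb'
  23  s[1:],s[18:]  5  'bbbbb'

n(n+1)/2 = 24·25/2 = 300
Σ LCP = 0 + 3 + 2 + 1 + 2 + 4 + 3 + 6 + 0 + 1 + 2 + 3 + 4 + 1 + 2 + 3 + 4 + 2 + 3 + 3 + 4 + 4 + 5 + 5 = 67
distinct = 300 − 67 = 233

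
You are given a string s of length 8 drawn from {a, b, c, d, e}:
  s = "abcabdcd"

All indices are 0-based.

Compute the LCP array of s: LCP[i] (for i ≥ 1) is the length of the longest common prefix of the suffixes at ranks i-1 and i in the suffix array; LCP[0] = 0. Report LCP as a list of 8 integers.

rank | idx | suffix
   0 |   0 | abcabdcd
   1 |   3 | abdcd
   2 |   1 | bcabdcd
   3 |   4 | bdcd
   4 |   2 | cabdcd
   5 |   6 | cd
   6 |   7 | d
   7 |   5 | dcd

SA = [0, 3, 1, 4, 2, 6, 7, 5]
[i] adj suffixes → lcp
  [1] 0/3 → 2 ('ab')
  [2] 3/1 → 0 ('')
  [3] 1/4 → 1 ('b')
  [4] 4/2 → 0 ('')
  [5] 2/6 → 1 ('c')
  [6] 6/7 → 0 ('')
  [7] 7/5 → 1 ('d')

[0, 2, 0, 1, 0, 1, 0, 1]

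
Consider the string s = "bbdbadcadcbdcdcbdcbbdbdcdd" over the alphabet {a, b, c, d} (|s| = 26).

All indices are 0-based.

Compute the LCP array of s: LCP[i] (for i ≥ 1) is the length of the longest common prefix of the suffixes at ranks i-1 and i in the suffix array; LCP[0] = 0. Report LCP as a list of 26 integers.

[0, 3, 0, 1, 4, 1, 3, 2, 3, 4, 0, 1, 2, 4, 1, 2, 0, 1, 2, 1, 2, 3, 5, 2, 3, 1]

rank | idx | suffix
   0 |   4 | adcadcbdcdcbdcbbdbdcdd
   1 |   7 | adcbdcdcbdcbbdbdcdd
   2 |   3 | badcadcbdcdcbdcbbdbdcdd
   3 |   0 | bbdbadcadcbdcdcbdcbbdbdcdd
   4 |  18 | bbdbdcdd
   5 |   1 | bdbadcadcbdcdcbdcbbdbdcdd
   6 |  19 | bdbdcdd
   7 |  15 | bdcbbdbdcdd
   8 |  10 | bdcdcbdcbbdbdcdd
   9 |  21 | bdcdd
  10 |   6 | cadcbdcdcbdcbbdbdcdd
  11 |  17 | cbbdbdcdd
  12 |  14 | cbdcbbdbdcdd
  13 |   9 | cbdcdcbdcbbdbdcdd
  14 |  12 | cdcbdcbbdbdcdd
  15 |  23 | cdd
  16 |  25 | d
  17 |   2 | dbadcadcbdcdcbdcbbdbdcdd
  18 |  20 | dbdcdd
  19 |   5 | dcadcbdcdcbdcbbdbdcdd
  20 |  16 | dcbbdbdcdd
  21 |  13 | dcbdcbbdbdcdd
  22 |   8 | dcbdcdcbdcbbdbdcdd
  23 |  11 | dcdcbdcbbdbdcdd
  24 |  22 | dcdd
  25 |  24 | dd

SA = [4, 7, 3, 0, 18, 1, 19, 15, 10, 21, 6, 17, 14, 9, 12, 23, 25, 2, 20, 5, 16, 13, 8, 11, 22, 24]
i: (SA[i-1],SA[i]) lcp shared
  1: (4,7) 3 'adc'
  2: (7,3) 0 ''
  3: (3,0) 1 'b'
  4: (0,18) 4 'bbdb'
  5: (18,1) 1 'b'
  6: (1,19) 3 'bdb'
  7: (19,15) 2 'bd'
  8: (15,10) 3 'bdc'
  9: (10,21) 4 'bdcd'
  10: (21,6) 0 ''
  11: (6,17) 1 'c'
  12: (17,14) 2 'cb'
  13: (14,9) 4 'cbdc'
  14: (9,12) 1 'c'
  15: (12,23) 2 'cd'
  16: (23,25) 0 ''
  17: (25,2) 1 'd'
  18: (2,20) 2 'db'
  19: (20,5) 1 'd'
  20: (5,16) 2 'dc'
  21: (16,13) 3 'dcb'
  22: (13,8) 5 'dcbdc'
  23: (8,11) 2 'dc'
  24: (11,22) 3 'dcd'
  25: (22,24) 1 'd'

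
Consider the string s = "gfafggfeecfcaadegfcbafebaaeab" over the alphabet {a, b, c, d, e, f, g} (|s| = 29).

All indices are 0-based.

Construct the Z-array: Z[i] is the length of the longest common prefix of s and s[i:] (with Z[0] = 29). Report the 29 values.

Z[0]=29
i=1: i≥r, start 0; Z[1]=0
i=2: i≥r, start 0; Z[2]=0
i=3: i≥r, start 0; Z[3]=0
i=4: i≥r, start 0; Z[4]=1 scan→box=[4,5)
i=5: i≥r, start 0; Z[5]=2 scan→box=[5,7)
i=6: min(r-i=1, Z[1]=0)=0; Z[6]=0
i=7: i≥r, start 0; Z[7]=0
i=8: i≥r, start 0; Z[8]=0
i=9: i≥r, start 0; Z[9]=0
i=10: i≥r, start 0; Z[10]=0
i=11: i≥r, start 0; Z[11]=0
i=12: i≥r, start 0; Z[12]=0
i=13: i≥r, start 0; Z[13]=0
i=14: i≥r, start 0; Z[14]=0
i=15: i≥r, start 0; Z[15]=0
i=16: i≥r, start 0; Z[16]=2 scan→box=[16,18)
i=17: min(r-i=1, Z[1]=0)=0; Z[17]=0
i=18: i≥r, start 0; Z[18]=0
i=19: i≥r, start 0; Z[19]=0
i=20: i≥r, start 0; Z[20]=0
i=21: i≥r, start 0; Z[21]=0
i=22: i≥r, start 0; Z[22]=0
i=23: i≥r, start 0; Z[23]=0
i=24: i≥r, start 0; Z[24]=0
i=25: i≥r, start 0; Z[25]=0
i=26: i≥r, start 0; Z[26]=0
i=27: i≥r, start 0; Z[27]=0
i=28: i≥r, start 0; Z[28]=0

[29, 0, 0, 0, 1, 2, 0, 0, 0, 0, 0, 0, 0, 0, 0, 0, 2, 0, 0, 0, 0, 0, 0, 0, 0, 0, 0, 0, 0]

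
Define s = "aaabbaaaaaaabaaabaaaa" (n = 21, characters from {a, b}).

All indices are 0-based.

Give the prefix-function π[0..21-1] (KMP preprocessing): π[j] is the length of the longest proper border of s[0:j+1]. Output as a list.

π[0] = 0
j=1 s[j]='a': π[1]=1 (border 'a')
j=2 s[j]='a': π[2]=2 (border 'aa')
j=3 s[j]='b': k: 2→1→0; π[3]=0 (border '')
j=4 s[j]='b': π[4]=0 (border '')
j=5 s[j]='a': π[5]=1 (border 'a')
j=6 s[j]='a': π[6]=2 (border 'aa')
j=7 s[j]='a': π[7]=3 (border 'aaa')
j=8 s[j]='a': k: 3→2; π[8]=3 (border 'aaa')
j=9 s[j]='a': k: 3→2; π[9]=3 (border 'aaa')
j=10 s[j]='a': k: 3→2; π[10]=3 (border 'aaa')
j=11 s[j]='a': k: 3→2; π[11]=3 (border 'aaa')
j=12 s[j]='b': π[12]=4 (border 'aaab')
j=13 s[j]='a': k: 4→0; π[13]=1 (border 'a')
j=14 s[j]='a': π[14]=2 (border 'aa')
j=15 s[j]='a': π[15]=3 (border 'aaa')
j=16 s[j]='b': π[16]=4 (border 'aaab')
j=17 s[j]='a': k: 4→0; π[17]=1 (border 'a')
j=18 s[j]='a': π[18]=2 (border 'aa')
j=19 s[j]='a': π[19]=3 (border 'aaa')
j=20 s[j]='a': k: 3→2; π[20]=3 (border 'aaa')

[0, 1, 2, 0, 0, 1, 2, 3, 3, 3, 3, 3, 4, 1, 2, 3, 4, 1, 2, 3, 3]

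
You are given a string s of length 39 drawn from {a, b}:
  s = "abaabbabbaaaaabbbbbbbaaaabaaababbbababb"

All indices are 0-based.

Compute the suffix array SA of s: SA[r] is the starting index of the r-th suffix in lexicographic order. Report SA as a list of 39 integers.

[9, 21, 10, 22, 26, 11, 23, 27, 2, 12, 24, 0, 34, 28, 36, 6, 3, 30, 13, 38, 8, 20, 25, 1, 33, 35, 5, 29, 37, 7, 19, 32, 4, 18, 31, 17, 16, 15, 14]

rank→(start, suffix):
  0 → (9, 'aaaaabbbbbbbaaaabaaababbbababb')
  1 → (21, 'aaaabaaababbbababb')
  2 → (10, 'aaaabbbbbbbaaaabaaababbbababb')
  3 → (22, 'aaabaaababbbababb')
  4 → (26, 'aaababbbababb')
  5 → (11, 'aaabbbbbbbaaaabaaababbbababb')
  6 → (23, 'aabaaababbbababb')
  7 → (27, 'aababbbababb')
  8 → (2, 'aabbabbaaaaabbbbbbbaaaabaaababbbababb')
  9 → (12, 'aabbbbbbbaaaabaaababbbababb')
  10 → (24, 'abaaababbbababb')
  11 → (0, 'abaabbabbaaaaabbbbbbbaaaabaaababbbababb')
  12 → (34, 'ababb')
  13 → (28, 'ababbbababb')
  14 → (36, 'abb')
  15 → (6, 'abbaaaaabbbbbbbaaaabaaababbbababb')
  16 → (3, 'abbabbaaaaabbbbbbbaaaabaaababbbababb')
  17 → (30, 'abbbababb')
  18 → (13, 'abbbbbbbaaaabaaababbbababb')
  19 → (38, 'b')
  20 → (8, 'baaaaabbbbbbbaaaabaaababbbababb')
  21 → (20, 'baaaabaaababbbababb')
  22 → (25, 'baaababbbababb')
  23 → (1, 'baabbabbaaaaabbbbbbbaaaabaaababbbababb')
  24 → (33, 'bababb')
  25 → (35, 'babb')
  26 → (5, 'babbaaaaabbbbbbbaaaabaaababbbababb')
  27 → (29, 'babbbababb')
  28 → (37, 'bb')
  29 → (7, 'bbaaaaabbbbbbbaaaabaaababbbababb')
  30 → (19, 'bbaaaabaaababbbababb')
  31 → (32, 'bbababb')
  32 → (4, 'bbabbaaaaabbbbbbbaaaabaaababbbababb')
  33 → (18, 'bbbaaaabaaababbbababb')
  34 → (31, 'bbbababb')
  35 → (17, 'bbbbaaaabaaababbbababb')
  36 → (16, 'bbbbbaaaabaaababbbababb')
  37 → (15, 'bbbbbbaaaabaaababbbababb')
  38 → (14, 'bbbbbbbaaaabaaababbbababb')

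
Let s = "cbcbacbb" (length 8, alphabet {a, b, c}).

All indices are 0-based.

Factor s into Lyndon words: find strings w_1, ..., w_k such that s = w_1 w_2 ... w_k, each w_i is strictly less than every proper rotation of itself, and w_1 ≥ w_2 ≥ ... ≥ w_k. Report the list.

["c", "bc", "b", "acbb"]

emit factor 1: 'c' (i=0, period=1)
emit factor 2: 'bc' (i=1, period=2)
emit factor 3: 'b' (i=3, period=1)
emit factor 4: 'acbb' (i=4, period=4)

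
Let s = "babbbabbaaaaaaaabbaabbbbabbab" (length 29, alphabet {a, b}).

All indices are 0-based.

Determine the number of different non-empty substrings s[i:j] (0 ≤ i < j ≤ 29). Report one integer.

rank | idx | suffix
   0 |   8 | aaaaaaaabbaabbbbabbab
   1 |   9 | aaaaaaabbaabbbbabbab
   2 |  10 | aaaaaabbaabbbbabbab
   3 |  11 | aaaaabbaabbbbabbab
   4 |  12 | aaaabbaabbbbabbab
   5 |  13 | aaabbaabbbbabbab
   6 |  14 | aabbaabbbbabbab
   7 |  18 | aabbbbabbab
   8 |  27 | ab
   9 |   5 | abbaaaaaaaabbaabbbbabbab
  10 |  15 | abbaabbbbabbab
  11 |  24 | abbab
  12 |   1 | abbbabbaaaaaaaabbaabbbbabbab
  13 |  19 | abbbbabbab
  14 |  28 | b
  15 |   7 | baaaaaaaabbaabbbbabbab
  16 |  17 | baabbbbabbab
  17 |  26 | bab
  18 |   4 | babbaaaaaaaabbaabbbbabbab
  19 |  23 | babbab
  20 |   0 | babbbabbaaaaaaaabbaabbbbabbab
  21 |   6 | bbaaaaaaaabbaabbbbabbab
  22 |  16 | bbaabbbbabbab
  23 |  25 | bbab
  24 |   3 | bbabbaaaaaaaabbaabbbbabbab
  25 |  22 | bbabbab
  26 |   2 | bbbabbaaaaaaaabbaabbbbabbab
  27 |  21 | bbbabbab
  28 |  20 | bbbbabbab

SA = [8, 9, 10, 11, 12, 13, 14, 18, 27, 5, 15, 24, 1, 19, 28, 7, 17, 26, 4, 23, 0, 6, 16, 25, 3, 22, 2, 21, 20]
i: (SA[i-1],SA[i]) lcp shared
  1: (8,9) 7 'aaaaaaa'
  2: (9,10) 6 'aaaaaa'
  3: (10,11) 5 'aaaaa'
  4: (11,12) 4 'aaaa'
  5: (12,13) 3 'aaa'
  6: (13,14) 2 'aa'
  7: (14,18) 4 'aabb'
  8: (18,27) 1 'a'
  9: (27,5) 2 'ab'
  10: (5,15) 5 'abbaa'
  11: (15,24) 4 'abba'
  12: (24,1) 3 'abb'
  13: (1,19) 4 'abbb'
  14: (19,28) 0 ''
  15: (28,7) 1 'b'
  16: (7,17) 3 'baa'
  17: (17,26) 2 'ba'
  18: (26,4) 3 'bab'
  19: (4,23) 5 'babba'
  20: (23,0) 4 'babb'
  21: (0,6) 1 'b'
  22: (6,16) 4 'bbaa'
  23: (16,25) 3 'bba'
  24: (25,3) 4 'bbab'
  25: (3,22) 6 'bbabba'
  26: (22,2) 2 'bb'
  27: (2,21) 7 'bbbabba'
  28: (21,20) 3 'bbb'

n(n+1)/2 = 29·30/2 = 435
Σ LCP = 0 + 7 + 6 + 5 + 4 + 3 + 2 + 4 + 1 + 2 + 5 + 4 + 3 + 4 + 0 + 1 + 3 + 2 + 3 + 5 + 4 + 1 + 4 + 3 + 4 + 6 + 2 + 7 + 3 = 98
distinct = 435 − 98 = 337

337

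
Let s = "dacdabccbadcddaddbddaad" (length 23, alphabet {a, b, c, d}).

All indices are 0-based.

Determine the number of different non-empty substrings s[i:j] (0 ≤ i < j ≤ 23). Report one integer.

sorted suffixes:
  #0 SA[0]=20  'aad'
  #1 SA[1]=4  'abccbadcddaddbddaad'
  #2 SA[2]=1  'acdabccbadcddaddbddaad'
  #3 SA[3]=21  'ad'
  #4 SA[4]=9  'adcddaddbddaad'
  #5 SA[5]=14  'addbddaad'
  #6 SA[6]=8  'badcddaddbddaad'
  #7 SA[7]=5  'bccbadcddaddbddaad'
  #8 SA[8]=17  'bddaad'
  #9 SA[9]=7  'cbadcddaddbddaad'
  #10 SA[10]=6  'ccbadcddaddbddaad'
  #11 SA[11]=2  'cdabccbadcddaddbddaad'
  #12 SA[12]=11  'cddaddbddaad'
  #13 SA[13]=22  'd'
  #14 SA[14]=19  'daad'
  #15 SA[15]=3  'dabccbadcddaddbddaad'
  #16 SA[16]=0  'dacdabccbadcddaddbddaad'
  #17 SA[17]=13  'daddbddaad'
  #18 SA[18]=16  'dbddaad'
  #19 SA[19]=10  'dcddaddbddaad'
  #20 SA[20]=18  'ddaad'
  #21 SA[21]=12  'ddaddbddaad'
  #22 SA[22]=15  'ddbddaad'

SA = [20, 4, 1, 21, 9, 14, 8, 5, 17, 7, 6, 2, 11, 22, 19, 3, 0, 13, 16, 10, 18, 12, 15]
rank  pair      lcp
   1  s[20:],s[4:]  1  'a'
   2  s[4:],s[1:]  1  'a'
   3  s[1:],s[21:]  1  'a'
   4  s[21:],s[9:]  2  'ad'
   5  s[9:],s[14:]  2  'ad'
   6  s[14:],s[8:]  0  ''
   7  s[8:],s[5:]  1  'b'
   8  s[5:],s[17:]  1  'b'
   9  s[17:],s[7:]  0  ''
  10  s[7:],s[6:]  1  'c'
  11  s[6:],s[2:]  1  'c'
  12  s[2:],s[11:]  2  'cd'
  13  s[11:],s[22:]  0  ''
  14  s[22:],s[19:]  1  'd'
  15  s[19:],s[3:]  2  'da'
  16  s[3:],s[0:]  2  'da'
  17  s[0:],s[13:]  2  'da'
  18  s[13:],s[16:]  1  'd'
  19  s[16:],s[10:]  1  'd'
  20  s[10:],s[18:]  1  'd'
  21  s[18:],s[12:]  3  'dda'
  22  s[12:],s[15:]  2  'dd'

n(n+1)/2 = 23·24/2 = 276
Σ LCP = 0 + 1 + 1 + 1 + 2 + 2 + 0 + 1 + 1 + 0 + 1 + 1 + 2 + 0 + 1 + 2 + 2 + 2 + 1 + 1 + 1 + 3 + 2 = 28
distinct = 276 − 28 = 248

248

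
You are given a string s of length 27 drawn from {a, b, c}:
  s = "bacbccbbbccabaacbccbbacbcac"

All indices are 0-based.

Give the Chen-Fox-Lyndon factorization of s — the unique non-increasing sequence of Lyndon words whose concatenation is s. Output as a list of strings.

["b", "acbccbbbcc", "ab", "aacbccbbacbcac"]

emit factor 1: 'b' (i=0, period=1)
emit factor 2: 'acbccbbbcc' (i=1, period=10)
emit factor 3: 'ab' (i=11, period=2)
emit factor 4: 'aacbccbbacbcac' (i=13, period=14)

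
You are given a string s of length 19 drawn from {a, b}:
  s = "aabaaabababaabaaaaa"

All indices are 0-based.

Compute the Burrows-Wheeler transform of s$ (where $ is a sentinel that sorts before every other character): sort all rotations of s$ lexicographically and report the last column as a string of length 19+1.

aaaaabbb$aaabbaaaaaa

rank  rotation              last
    0  $aabaaabababaabaaaaa  a
    1  a$aabaaabababaabaaaa  a
    2  aa$aabaaabababaabaaa  a
    3  aaa$aabaaabababaabaa  a
    4  aaaa$aabaaabababaaba  a
    5  aaaaa$aabaaabababaab  b
    6  aaabababaabaaaaa$aab  b
    7  aabaaaaa$aabaaababab  b
    8  aabaaabababaabaaaaa$  $
    9  aabababaabaaaaa$aaba  a
   10  abaaaaa$aabaaabababa  a
   11  abaaabababaabaaaaa$a  a
   12  abaabaaaaa$aabaaabab  b
   13  ababaabaaaaa$aabaaab  b
   14  abababaabaaaaa$aabaa  a
   15  baaaaa$aabaaabababaa  a
   16  baaabababaabaaaaa$aa  a
   17  baabaaaaa$aabaaababa  a
   18  babaabaaaaa$aabaaaba  a
   19  bababaabaaaaa$aabaaa  a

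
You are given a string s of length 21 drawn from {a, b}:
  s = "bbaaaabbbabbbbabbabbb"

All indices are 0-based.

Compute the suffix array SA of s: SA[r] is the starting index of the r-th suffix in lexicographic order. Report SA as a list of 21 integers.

rank→(start, suffix):
  0 → (2, 'aaaabbbabbbbabbabbb')
  1 → (3, 'aaabbbabbbbabbabbb')
  2 → (4, 'aabbbabbbbabbabbb')
  3 → (14, 'abbabbb')
  4 → (17, 'abbb')
  5 → (5, 'abbbabbbbabbabbb')
  6 → (9, 'abbbbabbabbb')
  7 → (20, 'b')
  8 → (1, 'baaaabbbabbbbabbabbb')
  9 → (13, 'babbabbb')
  10 → (16, 'babbb')
  11 → (8, 'babbbbabbabbb')
  12 → (19, 'bb')
  13 → (0, 'bbaaaabbbabbbbabbabbb')
  14 → (12, 'bbabbabbb')
  15 → (15, 'bbabbb')
  16 → (7, 'bbabbbbabbabbb')
  17 → (18, 'bbb')
  18 → (11, 'bbbabbabbb')
  19 → (6, 'bbbabbbbabbabbb')
  20 → (10, 'bbbbabbabbb')

[2, 3, 4, 14, 17, 5, 9, 20, 1, 13, 16, 8, 19, 0, 12, 15, 7, 18, 11, 6, 10]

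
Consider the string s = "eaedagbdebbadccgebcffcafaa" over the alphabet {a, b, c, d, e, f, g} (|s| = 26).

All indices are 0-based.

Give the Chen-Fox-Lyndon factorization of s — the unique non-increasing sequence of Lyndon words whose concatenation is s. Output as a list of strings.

emit factor 1: 'e' (i=0, period=1)
emit factor 2: 'aedagbdebb' (i=1, period=10)
emit factor 3: 'adccgebcffcaf' (i=11, period=13)
emit factor 4: 'a' (i=24, period=1)
emit factor 5: 'a' (i=25, period=1)

["e", "aedagbdebb", "adccgebcffcaf", "a", "a"]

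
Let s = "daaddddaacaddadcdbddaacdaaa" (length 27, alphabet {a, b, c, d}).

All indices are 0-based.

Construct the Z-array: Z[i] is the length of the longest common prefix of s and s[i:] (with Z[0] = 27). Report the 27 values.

[27, 0, 0, 1, 1, 1, 3, 0, 0, 0, 0, 1, 2, 0, 1, 0, 1, 0, 1, 3, 0, 0, 0, 3, 0, 0, 0]

Z[0]=27
i=1: i≥r, start 0; Z[1]=0
i=2: i≥r, start 0; Z[2]=0
i=3: i≥r, start 0; Z[3]=1 grow→box=[3,4)
i=4: i≥r, start 0; Z[4]=1 grow→box=[4,5)
i=5: i≥r, start 0; Z[5]=1 grow→box=[5,6)
i=6: i≥r, start 0; Z[6]=3 grow→box=[6,9)
i=7: min(r-i=2, Z[1]=0)=0; Z[7]=0
i=8: min(r-i=1, Z[2]=0)=0; Z[8]=0
i=9: i≥r, start 0; Z[9]=0
i=10: i≥r, start 0; Z[10]=0
i=11: i≥r, start 0; Z[11]=1 grow→box=[11,12)
i=12: i≥r, start 0; Z[12]=2 grow→box=[12,14)
i=13: min(r-i=1, Z[1]=0)=0; Z[13]=0
i=14: i≥r, start 0; Z[14]=1 grow→box=[14,15)
i=15: i≥r, start 0; Z[15]=0
i=16: i≥r, start 0; Z[16]=1 grow→box=[16,17)
i=17: i≥r, start 0; Z[17]=0
i=18: i≥r, start 0; Z[18]=1 grow→box=[18,19)
i=19: i≥r, start 0; Z[19]=3 grow→box=[19,22)
i=20: min(r-i=2, Z[1]=0)=0; Z[20]=0
i=21: min(r-i=1, Z[2]=0)=0; Z[21]=0
i=22: i≥r, start 0; Z[22]=0
i=23: i≥r, start 0; Z[23]=3 grow→box=[23,26)
i=24: min(r-i=2, Z[1]=0)=0; Z[24]=0
i=25: min(r-i=1, Z[2]=0)=0; Z[25]=0
i=26: i≥r, start 0; Z[26]=0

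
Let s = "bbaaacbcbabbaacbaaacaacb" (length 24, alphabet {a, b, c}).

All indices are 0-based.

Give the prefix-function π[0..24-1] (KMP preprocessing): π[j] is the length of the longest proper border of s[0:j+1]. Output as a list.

π[0] = 0
j=1 s[j]='b': π[1]=1 (border 'b')
j=2 s[j]='a': k: 1→0; π[2]=0 (border '')
j=3 s[j]='a': π[3]=0 (border '')
j=4 s[j]='a': π[4]=0 (border '')
j=5 s[j]='c': π[5]=0 (border '')
j=6 s[j]='b': π[6]=1 (border 'b')
j=7 s[j]='c': k: 1→0; π[7]=0 (border '')
j=8 s[j]='b': π[8]=1 (border 'b')
j=9 s[j]='a': k: 1→0; π[9]=0 (border '')
j=10 s[j]='b': π[10]=1 (border 'b')
j=11 s[j]='b': π[11]=2 (border 'bb')
j=12 s[j]='a': π[12]=3 (border 'bba')
j=13 s[j]='a': π[13]=4 (border 'bbaa')
j=14 s[j]='c': k: 4→0; π[14]=0 (border '')
j=15 s[j]='b': π[15]=1 (border 'b')
j=16 s[j]='a': k: 1→0; π[16]=0 (border '')
j=17 s[j]='a': π[17]=0 (border '')
j=18 s[j]='a': π[18]=0 (border '')
j=19 s[j]='c': π[19]=0 (border '')
j=20 s[j]='a': π[20]=0 (border '')
j=21 s[j]='a': π[21]=0 (border '')
j=22 s[j]='c': π[22]=0 (border '')
j=23 s[j]='b': π[23]=1 (border 'b')

[0, 1, 0, 0, 0, 0, 1, 0, 1, 0, 1, 2, 3, 4, 0, 1, 0, 0, 0, 0, 0, 0, 0, 1]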